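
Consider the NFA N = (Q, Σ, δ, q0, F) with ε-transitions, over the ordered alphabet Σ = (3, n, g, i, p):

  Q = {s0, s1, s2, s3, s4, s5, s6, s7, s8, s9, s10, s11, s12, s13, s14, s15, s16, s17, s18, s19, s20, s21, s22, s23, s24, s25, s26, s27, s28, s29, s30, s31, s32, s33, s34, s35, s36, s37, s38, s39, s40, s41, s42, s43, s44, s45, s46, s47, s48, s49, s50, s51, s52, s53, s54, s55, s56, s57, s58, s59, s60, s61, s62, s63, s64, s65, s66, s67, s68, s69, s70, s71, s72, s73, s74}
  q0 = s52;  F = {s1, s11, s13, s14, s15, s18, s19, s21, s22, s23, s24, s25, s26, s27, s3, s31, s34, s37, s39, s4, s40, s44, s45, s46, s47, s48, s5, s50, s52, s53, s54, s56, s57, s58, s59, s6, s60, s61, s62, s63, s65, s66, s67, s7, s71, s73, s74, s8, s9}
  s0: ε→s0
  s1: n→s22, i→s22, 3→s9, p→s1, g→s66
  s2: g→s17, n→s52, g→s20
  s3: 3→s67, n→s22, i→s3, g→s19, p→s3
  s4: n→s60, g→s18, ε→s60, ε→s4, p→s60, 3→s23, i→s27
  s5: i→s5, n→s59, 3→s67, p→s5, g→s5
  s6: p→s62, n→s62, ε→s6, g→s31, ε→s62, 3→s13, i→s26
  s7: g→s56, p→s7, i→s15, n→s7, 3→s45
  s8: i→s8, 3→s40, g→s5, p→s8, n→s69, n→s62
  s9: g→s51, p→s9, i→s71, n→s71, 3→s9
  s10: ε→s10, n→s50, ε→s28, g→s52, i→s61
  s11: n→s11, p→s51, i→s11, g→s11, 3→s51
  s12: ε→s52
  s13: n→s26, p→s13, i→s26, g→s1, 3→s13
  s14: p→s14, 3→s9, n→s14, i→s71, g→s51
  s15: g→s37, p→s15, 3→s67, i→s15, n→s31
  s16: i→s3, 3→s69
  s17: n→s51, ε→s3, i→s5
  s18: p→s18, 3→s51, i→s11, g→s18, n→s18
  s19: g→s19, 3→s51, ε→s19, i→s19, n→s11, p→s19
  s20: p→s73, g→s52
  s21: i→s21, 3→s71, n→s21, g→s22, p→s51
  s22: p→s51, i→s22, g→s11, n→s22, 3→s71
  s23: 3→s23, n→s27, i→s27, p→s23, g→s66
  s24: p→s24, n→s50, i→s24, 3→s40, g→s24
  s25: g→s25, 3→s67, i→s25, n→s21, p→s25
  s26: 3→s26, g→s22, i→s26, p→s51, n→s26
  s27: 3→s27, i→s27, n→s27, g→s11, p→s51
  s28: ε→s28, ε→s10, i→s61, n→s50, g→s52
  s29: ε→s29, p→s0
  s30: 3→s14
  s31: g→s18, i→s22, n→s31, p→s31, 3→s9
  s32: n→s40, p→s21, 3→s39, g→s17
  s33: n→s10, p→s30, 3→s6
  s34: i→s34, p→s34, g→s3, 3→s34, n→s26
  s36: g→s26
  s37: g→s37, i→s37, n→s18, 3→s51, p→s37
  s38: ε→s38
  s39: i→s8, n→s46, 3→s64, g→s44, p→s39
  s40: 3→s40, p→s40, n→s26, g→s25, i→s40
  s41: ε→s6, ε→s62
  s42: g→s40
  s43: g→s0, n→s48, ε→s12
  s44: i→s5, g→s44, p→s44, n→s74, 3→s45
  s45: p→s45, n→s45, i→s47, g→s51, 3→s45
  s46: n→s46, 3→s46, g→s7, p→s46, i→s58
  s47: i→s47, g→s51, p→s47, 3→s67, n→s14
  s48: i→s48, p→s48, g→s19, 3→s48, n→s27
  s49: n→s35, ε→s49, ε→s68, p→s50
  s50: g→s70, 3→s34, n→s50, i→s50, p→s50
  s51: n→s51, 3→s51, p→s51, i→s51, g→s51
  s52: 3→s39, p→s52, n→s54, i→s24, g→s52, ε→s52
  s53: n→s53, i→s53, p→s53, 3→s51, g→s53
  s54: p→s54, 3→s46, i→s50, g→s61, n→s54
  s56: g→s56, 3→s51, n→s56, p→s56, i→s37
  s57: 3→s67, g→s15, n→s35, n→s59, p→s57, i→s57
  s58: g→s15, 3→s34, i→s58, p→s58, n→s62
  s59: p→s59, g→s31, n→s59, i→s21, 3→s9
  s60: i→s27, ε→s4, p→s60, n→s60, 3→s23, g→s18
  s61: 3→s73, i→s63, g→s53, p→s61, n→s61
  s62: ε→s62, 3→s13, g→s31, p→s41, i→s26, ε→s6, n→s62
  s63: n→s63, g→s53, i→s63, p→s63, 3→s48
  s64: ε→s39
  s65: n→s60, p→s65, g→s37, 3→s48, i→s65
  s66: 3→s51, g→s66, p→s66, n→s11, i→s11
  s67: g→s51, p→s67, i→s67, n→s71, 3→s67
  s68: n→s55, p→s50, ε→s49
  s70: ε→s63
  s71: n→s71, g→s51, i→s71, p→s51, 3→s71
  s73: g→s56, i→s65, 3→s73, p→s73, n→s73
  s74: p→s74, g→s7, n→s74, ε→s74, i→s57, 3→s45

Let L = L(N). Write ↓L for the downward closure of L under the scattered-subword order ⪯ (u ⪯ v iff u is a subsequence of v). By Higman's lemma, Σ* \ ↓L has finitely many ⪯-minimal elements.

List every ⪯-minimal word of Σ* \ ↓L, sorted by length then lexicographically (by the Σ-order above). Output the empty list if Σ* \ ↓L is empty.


|Q|=75, |F|=49, |δ|=311 (27 ε).
min D↑ (48 st, q0=0, F={24}): 0:3→1,n→2,g→0,i→3,p→0 1:3→1,n→4,g→5,i→6,p→1 2:3→4,n→2,g→7,i→8,p→2 3:3→9,n→8,g→3,i→3,p→3 4:3→4,n→4,g→10,i→11,p→4 5:3→12,n→13,g→5,i→14,p→5 6:3→9,n→15,g→14,i→6,p→6 7:3→16,n→7,g→17,i→18,p→7 8:3→19,n→8,g→18,i→8,p→8 9:3→9,n→20,g→21,i→9,p→9 10:3→12,n→10,g→22,i→23,p→10 11:3→19,n→15,g→23,i→11,p→11 12:3→12,n→12,g→24,i→25,p→12 13:3→12,n→13,g→10,i→26,p→13 14:3→27,n→28,g→14,i→14,p→14 15:3→29,n→15,g→30,i→20,p→15 16:3→16,n→16,g→22,i→31,p→16 17:3→24,n→17,g→17,i→17,p→17 18:3→32,n→18,g→17,i→18,p→18 19:3→19,n→20,g→33,i→19,p→19 20:3→20,n→20,g→34,i→20,p→24 21:3→27,n→35,g→21,i→21,p→21 22:3→24,n→22,g→22,i→36,p→22 23:3→27,n→30,g→36,i→23,p→23 24:3→24,n→24,g→24,i→24,p→24 25:3→27,n→37,g→24,i→25,p→25 26:3→27,n→28,g→23,i→26,p→26 27:3→27,n→38,g→24,i→27,p→27 28:3→39,n→28,g→30,i→35,p→28 29:3→29,n→20,g→40,i→20,p→29 30:3→39,n→30,g→41,i→34,p→30 31:3→32,n→42,g→36,i→31,p→31 32:3→32,n→43,g→44,i→32,p→32 33:3→27,n→34,g→44,i→33,p→33 34:3→38,n→34,g→45,i→34,p→24 35:3→38,n→35,g→34,i→35,p→24 36:3→24,n→41,g→36,i→36,p→36 37:3→39,n→37,g→24,i→38,p→37 38:3→38,n→38,g→24,i→38,p→24 39:3→39,n→38,g→24,i→38,p→39 40:3→39,n→34,g→46,i→34,p→40 41:3→24,n→41,g→41,i→45,p→41 42:3→47,n→42,g→41,i→43,p→42 43:3→43,n→43,g→45,i→43,p→24 44:3→24,n→45,g→44,i→44,p→44 45:3→24,n→45,g→45,i→45,p→24 46:3→24,n→45,g→46,i→45,p→46 47:3→47,n→43,g→46,i→43,p→47.
'3g3g': N↓-sim [55, 47, 27, 7, 1] end={s51} rej; 4/4 del acc.
'ngg3': |S_i|=[55, 46, 30, 8, 1] end={s51} rej; 4/4 deletions ∈↓L.
'i3np': run [55, 43, 19, 7, 1] end={s51} ∉↓L; 4/4 deletions ∈↓L.
'3inip': run [55, 47, 38, 23, 7, 1] end={s51} ∉↓L; 5/5 single-dels accept.
4 minimals (antichain).

Antichain: [3g3g, ngg3, i3np, 3inip].


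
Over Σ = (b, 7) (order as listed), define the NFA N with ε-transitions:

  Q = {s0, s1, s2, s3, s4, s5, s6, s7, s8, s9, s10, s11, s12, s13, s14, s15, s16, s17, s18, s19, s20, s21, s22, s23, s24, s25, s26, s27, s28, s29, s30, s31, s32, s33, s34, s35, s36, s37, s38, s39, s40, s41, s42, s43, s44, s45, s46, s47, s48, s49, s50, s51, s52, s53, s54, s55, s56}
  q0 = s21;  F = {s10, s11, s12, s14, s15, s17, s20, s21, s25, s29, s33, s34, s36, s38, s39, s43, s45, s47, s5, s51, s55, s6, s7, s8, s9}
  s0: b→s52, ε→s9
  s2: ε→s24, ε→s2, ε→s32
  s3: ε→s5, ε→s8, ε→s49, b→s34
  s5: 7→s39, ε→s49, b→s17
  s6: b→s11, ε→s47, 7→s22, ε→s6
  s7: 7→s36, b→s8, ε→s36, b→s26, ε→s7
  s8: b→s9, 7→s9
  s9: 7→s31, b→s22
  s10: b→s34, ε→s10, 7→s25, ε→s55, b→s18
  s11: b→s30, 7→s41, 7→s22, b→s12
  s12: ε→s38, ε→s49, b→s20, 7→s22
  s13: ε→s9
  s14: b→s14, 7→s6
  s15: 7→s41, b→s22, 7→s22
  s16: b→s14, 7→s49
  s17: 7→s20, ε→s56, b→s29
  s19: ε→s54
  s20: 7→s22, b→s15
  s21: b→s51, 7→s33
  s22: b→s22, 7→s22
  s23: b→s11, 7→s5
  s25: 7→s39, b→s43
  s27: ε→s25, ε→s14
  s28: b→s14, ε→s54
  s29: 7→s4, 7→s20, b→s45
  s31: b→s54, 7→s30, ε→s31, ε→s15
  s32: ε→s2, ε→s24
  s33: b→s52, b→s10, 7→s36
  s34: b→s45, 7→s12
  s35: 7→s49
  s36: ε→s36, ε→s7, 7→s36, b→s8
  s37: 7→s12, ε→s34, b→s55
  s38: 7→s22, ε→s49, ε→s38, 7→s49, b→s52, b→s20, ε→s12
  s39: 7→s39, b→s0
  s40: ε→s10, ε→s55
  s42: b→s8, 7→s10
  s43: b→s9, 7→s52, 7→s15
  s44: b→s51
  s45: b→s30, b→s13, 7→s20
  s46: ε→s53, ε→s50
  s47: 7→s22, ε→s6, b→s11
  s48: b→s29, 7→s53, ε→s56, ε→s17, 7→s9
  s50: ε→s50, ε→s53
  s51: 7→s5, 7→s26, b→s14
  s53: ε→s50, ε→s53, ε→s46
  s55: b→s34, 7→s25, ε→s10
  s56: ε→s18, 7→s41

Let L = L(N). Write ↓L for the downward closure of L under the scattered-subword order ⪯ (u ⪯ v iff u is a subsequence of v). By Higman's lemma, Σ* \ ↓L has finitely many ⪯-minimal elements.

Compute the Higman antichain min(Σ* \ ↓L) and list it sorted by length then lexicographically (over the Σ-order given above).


min(Σ*\↓L) = [bb77, b77bb, 77bbb, 77b7b, 7bbbbb, 77b777].

|Q|=57, |F|=25, |δ|=129 (46 ε).
min D↑ (22 st, q0=0, F={14}): 0:b→1,7→2 1:b→3,7→4 2:b→5,7→6 3:b→3,7→7 4:b→8,7→9 5:b→10,7→11 6:b→12,7→6 7:b→13,7→14 8:b→15,7→16 9:b→17,7→9 10:b→18,7→19 11:b→20,7→9 12:b→17,7→17 13:b→19,7→14 14:b→14,7→14 15:b→18,7→16 16:b→21,7→14 17:b→14,7→21 18:b→17,7→16 19:b→16,7→14 20:b→17,7→21 21:b→14,7→14.
'bb77': run [38, 34, 26, 15, 4] end={s22,s30,s41,s49} ∉↓L; 4/4 single-dels accept.
'b77bb': |S_i|=[38, 34, 28, 13, 9, 3] end={s22,s52,s54} ∉↓L; 5/5 del acc.
'77bbb': |S_i|=[38, 35, 21, 13, 8, 2] end={s22,s54} rej; 5/5 del acc.
'77b7b': run [38, 35, 21, 13, 8, 2] end={s22,s54} — reject; 5/5 single-dels accept.
'7bbbbb': run [38, 35, 29, 20, 11, 8, 2] end={s22,s54} ∉↓L; 6/6 deletions ∈↓L.
'77b777': |S_i|=[38, 35, 21, 13, 8, 6, 3] end={s22,s30,s41} ∉↓L; 6/6 del acc.
6 obstructions.


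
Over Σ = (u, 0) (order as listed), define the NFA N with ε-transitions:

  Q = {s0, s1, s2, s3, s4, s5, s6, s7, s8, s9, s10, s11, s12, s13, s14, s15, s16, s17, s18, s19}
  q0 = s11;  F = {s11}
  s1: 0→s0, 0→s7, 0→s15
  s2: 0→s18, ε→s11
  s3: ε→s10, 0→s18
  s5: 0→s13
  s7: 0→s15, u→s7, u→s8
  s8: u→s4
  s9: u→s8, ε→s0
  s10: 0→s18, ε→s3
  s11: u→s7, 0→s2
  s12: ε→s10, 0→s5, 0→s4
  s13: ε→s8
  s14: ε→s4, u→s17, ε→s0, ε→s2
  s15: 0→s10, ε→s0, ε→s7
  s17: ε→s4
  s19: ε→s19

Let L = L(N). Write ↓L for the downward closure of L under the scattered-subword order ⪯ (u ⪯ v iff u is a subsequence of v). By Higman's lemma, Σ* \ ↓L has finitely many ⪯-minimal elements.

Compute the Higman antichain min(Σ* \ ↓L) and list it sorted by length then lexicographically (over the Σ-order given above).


min(Σ*\↓L) = [u].

|Q|=20, |F|=1, |δ|=31 (13 ε).
min D↑ (2 st, q0=0, F={1}): 0:u→1,0→0 1:u→1,0→1 (ε-aug+det+¬).
'u': N↓-sim [10, 8] end={s0,s10,s15,s18,s3,s4,s7,s8} ∉↓L; 1/1 deletions ∈↓L.
1 words, ⪯-incomp.


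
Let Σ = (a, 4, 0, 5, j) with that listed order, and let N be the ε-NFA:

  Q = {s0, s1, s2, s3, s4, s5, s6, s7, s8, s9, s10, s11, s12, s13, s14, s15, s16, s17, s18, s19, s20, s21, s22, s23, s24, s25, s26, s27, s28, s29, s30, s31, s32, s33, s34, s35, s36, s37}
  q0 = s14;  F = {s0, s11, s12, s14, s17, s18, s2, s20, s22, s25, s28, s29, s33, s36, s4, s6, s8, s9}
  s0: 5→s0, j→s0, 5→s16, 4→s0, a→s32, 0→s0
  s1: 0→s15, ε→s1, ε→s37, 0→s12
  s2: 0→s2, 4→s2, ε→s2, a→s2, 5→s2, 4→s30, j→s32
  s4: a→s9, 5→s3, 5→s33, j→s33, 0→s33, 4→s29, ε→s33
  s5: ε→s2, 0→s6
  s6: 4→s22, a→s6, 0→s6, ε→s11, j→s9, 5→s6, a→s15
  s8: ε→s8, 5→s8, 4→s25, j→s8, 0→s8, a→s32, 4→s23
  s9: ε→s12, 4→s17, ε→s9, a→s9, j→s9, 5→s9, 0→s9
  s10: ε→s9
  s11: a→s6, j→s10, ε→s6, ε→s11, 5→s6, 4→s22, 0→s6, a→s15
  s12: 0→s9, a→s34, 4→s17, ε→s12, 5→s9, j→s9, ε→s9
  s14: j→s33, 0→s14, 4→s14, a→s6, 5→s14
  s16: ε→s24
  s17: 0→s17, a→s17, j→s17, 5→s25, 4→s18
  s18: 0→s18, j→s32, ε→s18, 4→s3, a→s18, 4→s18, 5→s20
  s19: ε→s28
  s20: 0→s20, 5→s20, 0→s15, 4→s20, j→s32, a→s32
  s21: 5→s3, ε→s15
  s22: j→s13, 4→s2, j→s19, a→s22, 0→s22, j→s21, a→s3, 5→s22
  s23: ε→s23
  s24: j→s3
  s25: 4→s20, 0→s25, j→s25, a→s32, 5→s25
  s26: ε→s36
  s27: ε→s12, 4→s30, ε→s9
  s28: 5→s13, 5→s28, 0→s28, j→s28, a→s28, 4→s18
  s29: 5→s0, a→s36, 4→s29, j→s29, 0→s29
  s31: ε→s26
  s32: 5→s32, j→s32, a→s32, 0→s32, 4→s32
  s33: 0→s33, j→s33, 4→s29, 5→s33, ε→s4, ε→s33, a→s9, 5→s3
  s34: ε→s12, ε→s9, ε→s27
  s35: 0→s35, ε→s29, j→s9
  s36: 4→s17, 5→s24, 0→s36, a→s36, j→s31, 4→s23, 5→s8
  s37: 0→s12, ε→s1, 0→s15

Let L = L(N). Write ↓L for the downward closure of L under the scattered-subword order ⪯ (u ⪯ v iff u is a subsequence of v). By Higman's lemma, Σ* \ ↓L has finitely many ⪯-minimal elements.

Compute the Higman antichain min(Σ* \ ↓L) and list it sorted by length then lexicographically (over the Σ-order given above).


|Q|=38, |F|=18, |δ|=150 (30 ε).
min D↑ (16 st, q0=0, F={11}): 0:a→1,4→0,0→0,5→0,j→2 1:a→1,4→3,0→1,5→1,j→4 2:a→4,4→5,0→2,5→2,j→2 3:a→3,4→6,0→3,5→3,j→7 4:a→4,4→8,0→4,5→4,j→4 5:a→9,4→5,0→5,5→10,j→5 6:a→6,4→6,0→6,5→6,j→11 7:a→7,4→12,0→7,5→7,j→7 8:a→8,4→12,0→8,5→13,j→8 9:a→9,4→8,0→9,5→14,j→9 10:a→11,4→10,0→10,5→10,j→10 11:a→11,4→11,0→11,5→11,j→11 12:a→12,4→12,0→12,5→15,j→11 13:a→11,4→15,0→13,5→13,j→13 14:a→11,4→13,0→14,5→14,j→14 15:a→11,4→15,0→15,5→15,j→11.
'a44j': run [33, 27, 15, 7, 1] end={s32} ∉↓L; 4/4 single-dels accept.
'j45a': |S_i|=[33, 28, 17, 10, 1] end={s32} — reject; 4/4 del acc.
2 obstructions.

Antichain: [a44j, j45a].


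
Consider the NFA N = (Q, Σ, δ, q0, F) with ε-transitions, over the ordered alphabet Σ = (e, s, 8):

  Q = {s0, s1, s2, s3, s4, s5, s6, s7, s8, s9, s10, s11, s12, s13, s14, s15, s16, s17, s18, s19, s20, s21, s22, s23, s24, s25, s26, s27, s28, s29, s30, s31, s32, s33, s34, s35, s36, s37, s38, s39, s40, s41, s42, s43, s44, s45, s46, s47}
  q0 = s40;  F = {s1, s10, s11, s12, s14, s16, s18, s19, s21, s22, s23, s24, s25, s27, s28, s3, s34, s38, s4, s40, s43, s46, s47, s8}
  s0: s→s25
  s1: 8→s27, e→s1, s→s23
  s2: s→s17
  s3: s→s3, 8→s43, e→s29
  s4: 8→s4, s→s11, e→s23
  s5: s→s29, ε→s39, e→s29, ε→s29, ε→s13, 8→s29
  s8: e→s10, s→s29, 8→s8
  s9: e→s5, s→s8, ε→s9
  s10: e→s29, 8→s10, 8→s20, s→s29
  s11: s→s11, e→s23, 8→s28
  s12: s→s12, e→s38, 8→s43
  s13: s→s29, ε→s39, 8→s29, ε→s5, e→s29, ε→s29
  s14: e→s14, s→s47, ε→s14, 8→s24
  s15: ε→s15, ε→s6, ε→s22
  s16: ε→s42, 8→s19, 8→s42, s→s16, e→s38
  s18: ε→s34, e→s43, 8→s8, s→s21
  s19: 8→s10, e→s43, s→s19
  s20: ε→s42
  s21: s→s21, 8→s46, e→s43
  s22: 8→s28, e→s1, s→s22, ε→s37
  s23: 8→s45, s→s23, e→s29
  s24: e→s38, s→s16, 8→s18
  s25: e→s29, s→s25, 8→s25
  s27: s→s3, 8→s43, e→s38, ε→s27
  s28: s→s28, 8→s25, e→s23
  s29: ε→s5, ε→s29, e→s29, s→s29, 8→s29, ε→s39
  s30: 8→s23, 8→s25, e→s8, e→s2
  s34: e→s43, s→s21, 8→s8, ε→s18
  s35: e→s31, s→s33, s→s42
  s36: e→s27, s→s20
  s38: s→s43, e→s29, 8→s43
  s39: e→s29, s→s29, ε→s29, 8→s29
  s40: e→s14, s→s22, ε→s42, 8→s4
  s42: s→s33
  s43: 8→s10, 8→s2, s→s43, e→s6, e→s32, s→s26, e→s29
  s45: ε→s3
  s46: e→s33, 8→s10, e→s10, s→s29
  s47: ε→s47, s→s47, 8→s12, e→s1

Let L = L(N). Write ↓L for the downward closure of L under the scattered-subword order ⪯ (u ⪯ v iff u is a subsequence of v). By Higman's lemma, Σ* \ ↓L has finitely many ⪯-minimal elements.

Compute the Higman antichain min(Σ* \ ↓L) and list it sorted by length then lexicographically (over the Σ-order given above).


min(Σ*\↓L) = [8ee, sese, s88e, e888s, e8es8s].

|Q|=48, |F|=24, |δ|=129 (24 ε).
min D↑ (24 st, q0=0, F={16}): 0:e→1,s→2,8→3 1:e→1,s→4,8→5 2:e→6,s→2,8→7 3:e→8,s→9,8→3 4:e→6,s→4,8→10 5:e→11,s→12,8→13 6:e→6,s→8,8→14 7:e→8,s→7,8→15 8:e→16,s→8,8→17 9:e→8,s→9,8→7 10:e→11,s→10,8→18 11:e→16,s→18,8→18 12:e→11,s→12,8→19 13:e→18,s→20,8→21 14:e→11,s→17,8→18 15:e→16,s→15,8→15 16:e→16,s→16,8→16 17:e→16,s→17,8→18 18:e→16,s→18,8→22 19:e→18,s→19,8→22 20:e→18,s→20,8→23 21:e→22,s→16,8→21 22:e→16,s→16,8→22 23:e→22,s→16,8→22.
'8ee': |S_i|=[38, 32, 18, 6] end={s13,s29,s32,s39,s5,s6} ∉↓L; 3/3 del acc.
'sese': |S_i|=[38, 31, 20, 17, 6] end={s13,s29,s32,s39,s5,s6} — reject; 4/4 del acc.
's88e': N↓-sim [38, 31, 24, 17, 6] end={s13,s29,s32,s39,s5,s6} rej; 4/4 del acc.
'e888s': N↓-sim [38, 31, 27, 20, 12, 6] end={s13,s17,s29,s33,s39,s5} — reject; 5/5 del acc.
'e8es8s': |S_i|=[38, 31, 27, 15, 14, 10, 6] end={s13,s17,s29,s33,s39,s5} — reject; 6/6 single-dels accept.
5 obstructions.


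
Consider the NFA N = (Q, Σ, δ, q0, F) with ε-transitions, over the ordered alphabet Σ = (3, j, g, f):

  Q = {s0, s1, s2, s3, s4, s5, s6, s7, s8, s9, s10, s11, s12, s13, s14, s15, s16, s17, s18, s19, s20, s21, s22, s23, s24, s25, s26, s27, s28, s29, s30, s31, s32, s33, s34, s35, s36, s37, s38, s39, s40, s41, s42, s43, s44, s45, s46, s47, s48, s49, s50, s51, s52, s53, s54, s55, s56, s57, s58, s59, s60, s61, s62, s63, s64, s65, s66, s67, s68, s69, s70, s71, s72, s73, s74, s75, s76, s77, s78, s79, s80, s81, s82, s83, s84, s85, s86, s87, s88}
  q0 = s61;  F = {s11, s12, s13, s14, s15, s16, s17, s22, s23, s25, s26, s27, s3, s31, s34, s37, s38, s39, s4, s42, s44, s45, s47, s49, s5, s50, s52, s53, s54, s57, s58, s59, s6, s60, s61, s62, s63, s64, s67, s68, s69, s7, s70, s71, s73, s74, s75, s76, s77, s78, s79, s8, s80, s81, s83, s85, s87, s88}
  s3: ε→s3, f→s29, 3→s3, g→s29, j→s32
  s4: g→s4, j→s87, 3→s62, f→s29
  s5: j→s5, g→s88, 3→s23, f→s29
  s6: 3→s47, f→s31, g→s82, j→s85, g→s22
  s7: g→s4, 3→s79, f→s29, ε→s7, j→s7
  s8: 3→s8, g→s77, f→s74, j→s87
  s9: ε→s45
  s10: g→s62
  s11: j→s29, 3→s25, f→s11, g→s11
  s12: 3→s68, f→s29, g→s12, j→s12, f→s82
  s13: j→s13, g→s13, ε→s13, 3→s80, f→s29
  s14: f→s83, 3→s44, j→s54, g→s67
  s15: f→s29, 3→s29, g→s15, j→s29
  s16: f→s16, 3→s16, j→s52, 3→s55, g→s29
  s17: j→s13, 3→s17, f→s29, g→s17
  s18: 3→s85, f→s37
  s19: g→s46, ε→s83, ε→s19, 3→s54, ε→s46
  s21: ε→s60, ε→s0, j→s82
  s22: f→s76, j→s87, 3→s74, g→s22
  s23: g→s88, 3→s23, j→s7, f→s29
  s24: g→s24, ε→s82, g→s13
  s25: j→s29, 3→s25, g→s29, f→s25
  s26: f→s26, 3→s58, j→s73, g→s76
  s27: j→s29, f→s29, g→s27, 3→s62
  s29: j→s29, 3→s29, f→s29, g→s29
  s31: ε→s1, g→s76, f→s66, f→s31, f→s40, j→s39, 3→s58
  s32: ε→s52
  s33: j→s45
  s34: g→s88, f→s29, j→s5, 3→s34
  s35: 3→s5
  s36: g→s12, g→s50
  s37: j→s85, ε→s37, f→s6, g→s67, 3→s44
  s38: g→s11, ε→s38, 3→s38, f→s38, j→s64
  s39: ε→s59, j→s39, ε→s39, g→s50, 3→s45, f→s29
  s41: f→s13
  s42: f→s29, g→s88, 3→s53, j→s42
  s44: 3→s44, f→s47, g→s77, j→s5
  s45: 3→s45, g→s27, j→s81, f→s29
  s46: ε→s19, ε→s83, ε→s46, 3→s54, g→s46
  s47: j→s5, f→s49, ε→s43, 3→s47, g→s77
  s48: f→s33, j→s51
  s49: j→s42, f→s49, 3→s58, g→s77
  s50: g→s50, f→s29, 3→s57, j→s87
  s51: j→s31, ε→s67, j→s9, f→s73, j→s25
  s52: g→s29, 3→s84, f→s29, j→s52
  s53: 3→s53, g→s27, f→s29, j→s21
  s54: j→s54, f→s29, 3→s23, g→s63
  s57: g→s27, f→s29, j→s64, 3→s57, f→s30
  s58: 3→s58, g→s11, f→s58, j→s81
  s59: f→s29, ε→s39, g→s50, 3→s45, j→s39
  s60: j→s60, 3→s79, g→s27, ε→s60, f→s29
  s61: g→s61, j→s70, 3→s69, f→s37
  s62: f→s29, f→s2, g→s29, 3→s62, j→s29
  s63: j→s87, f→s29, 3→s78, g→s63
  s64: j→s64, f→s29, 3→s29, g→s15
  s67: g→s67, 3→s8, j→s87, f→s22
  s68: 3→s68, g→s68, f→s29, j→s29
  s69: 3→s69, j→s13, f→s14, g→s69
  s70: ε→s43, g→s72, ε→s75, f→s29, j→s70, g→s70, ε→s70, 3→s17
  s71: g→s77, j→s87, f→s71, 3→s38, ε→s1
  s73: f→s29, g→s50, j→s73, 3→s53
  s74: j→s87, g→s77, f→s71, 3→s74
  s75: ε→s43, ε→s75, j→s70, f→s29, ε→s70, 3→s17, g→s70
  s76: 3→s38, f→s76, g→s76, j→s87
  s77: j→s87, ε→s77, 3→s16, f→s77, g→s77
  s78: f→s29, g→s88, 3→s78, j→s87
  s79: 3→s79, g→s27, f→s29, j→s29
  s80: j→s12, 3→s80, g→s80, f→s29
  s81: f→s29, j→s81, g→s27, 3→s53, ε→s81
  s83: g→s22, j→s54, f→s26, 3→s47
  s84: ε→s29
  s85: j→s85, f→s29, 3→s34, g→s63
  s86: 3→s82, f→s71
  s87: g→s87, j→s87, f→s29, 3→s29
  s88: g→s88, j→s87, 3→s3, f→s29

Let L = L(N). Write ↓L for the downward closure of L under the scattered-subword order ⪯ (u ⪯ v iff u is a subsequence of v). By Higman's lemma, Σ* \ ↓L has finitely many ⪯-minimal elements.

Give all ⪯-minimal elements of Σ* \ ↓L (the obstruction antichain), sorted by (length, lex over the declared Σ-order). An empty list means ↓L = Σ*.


|Q|=89, |F|=58, |δ|=300 (33 ε).
min D↑ (57 st, q0=0, F={7}): 0:3→1,j→2,g→0,f→3 1:3→1,j→4,g→1,f→5 2:3→6,j→2,g→2,f→7 3:3→8,j→9,g→10,f→11 4:3→12,j→4,g→4,f→7 5:3→8,j→13,g→10,f→14 6:3→6,j→4,g→6,f→7 7:3→7,j→7,g→7,f→7 8:3→8,j→15,g→16,f→17 9:3→18,j→9,g→19,f→7 10:3→20,j→21,g→10,f→22 11:3→17,j→9,g→22,f→23 12:3→12,j→24,g→12,f→7 13:3→25,j→13,g→19,f→7 14:3→17,j→13,g→22,f→26 15:3→25,j→15,g→27,f→7 16:3→28,j→21,g→16,f→16 17:3→17,j→15,g→16,f→29 18:3→18,j→15,g→27,f→7 19:3→30,j→21,g→19,f→7 20:3→20,j→21,g→16,f→31 21:3→7,j→21,g→21,f→7 22:3→31,j→21,g→22,f→32 23:3→33,j→34,g→32,f→23 24:3→35,j→24,g→24,f→7 25:3→25,j→36,g→27,f→7 26:3→33,j→37,g→32,f→26 27:3→38,j→21,g→27,f→7 28:3→28,j→39,g→7,f→28 29:3→33,j→40,g→16,f→29 30:3→30,j→21,g→27,f→7 31:3→31,j→21,g→16,f→41 32:3→42,j→21,g→32,f→32 33:3→33,j→43,g→44,f→33 34:3→45,j→34,g→46,f→7 35:3→35,j→7,g→35,f→7 36:3→47,j→36,g→48,f→7 37:3→49,j→37,g→46,f→7 38:3→38,j→39,g→7,f→7 39:3→7,j→39,g→7,f→7 40:3→49,j→40,g→27,f→7 41:3→42,j→21,g→16,f→41 42:3→42,j→50,g→44,f→42 43:3→49,j→43,g→51,f→7 44:3→52,j→7,g→44,f→44 45:3→45,j→43,g→51,f→7 46:3→53,j→21,g→46,f→7 47:3→47,j→7,g→51,f→7 48:3→54,j→21,g→48,f→7 49:3→49,j→55,g→51,f→7 50:3→7,j→50,g→56,f→7 51:3→54,j→7,g→51,f→7 52:3→52,j→7,g→7,f→52 53:3→53,j→50,g→51,f→7 54:3→54,j→7,g→7,f→7 55:3→47,j→55,g→51,f→7 56:3→7,j→7,g→56,f→7 (ε-aug+det+¬).
'jf': N↓-sim [72, 45, 4] end={s2,s29,s30,s82} ∉↓L; 2/2 del acc.
'fgj3': N↓-sim [72, 62, 32, 7, 2] end={s29,s84} ∉↓L; 4/4 single-dels accept.
'f3g3g': N↓-sim [72, 62, 44, 17, 10, 1] end={s29} — reject; 5/5 del acc.
'3j3j3j': run [72, 60, 35, 27, 19, 7, 1] end={s29} rej; 6/6 deletions ∈↓L.
'fff3gj': run [72, 62, 57, 42, 26, 7, 1] end={s29} rej; 6/6 single-dels accept.
5 words, ⪯-incomp.

Antichain: [jf, fgj3, f3g3g, 3j3j3j, fff3gj].


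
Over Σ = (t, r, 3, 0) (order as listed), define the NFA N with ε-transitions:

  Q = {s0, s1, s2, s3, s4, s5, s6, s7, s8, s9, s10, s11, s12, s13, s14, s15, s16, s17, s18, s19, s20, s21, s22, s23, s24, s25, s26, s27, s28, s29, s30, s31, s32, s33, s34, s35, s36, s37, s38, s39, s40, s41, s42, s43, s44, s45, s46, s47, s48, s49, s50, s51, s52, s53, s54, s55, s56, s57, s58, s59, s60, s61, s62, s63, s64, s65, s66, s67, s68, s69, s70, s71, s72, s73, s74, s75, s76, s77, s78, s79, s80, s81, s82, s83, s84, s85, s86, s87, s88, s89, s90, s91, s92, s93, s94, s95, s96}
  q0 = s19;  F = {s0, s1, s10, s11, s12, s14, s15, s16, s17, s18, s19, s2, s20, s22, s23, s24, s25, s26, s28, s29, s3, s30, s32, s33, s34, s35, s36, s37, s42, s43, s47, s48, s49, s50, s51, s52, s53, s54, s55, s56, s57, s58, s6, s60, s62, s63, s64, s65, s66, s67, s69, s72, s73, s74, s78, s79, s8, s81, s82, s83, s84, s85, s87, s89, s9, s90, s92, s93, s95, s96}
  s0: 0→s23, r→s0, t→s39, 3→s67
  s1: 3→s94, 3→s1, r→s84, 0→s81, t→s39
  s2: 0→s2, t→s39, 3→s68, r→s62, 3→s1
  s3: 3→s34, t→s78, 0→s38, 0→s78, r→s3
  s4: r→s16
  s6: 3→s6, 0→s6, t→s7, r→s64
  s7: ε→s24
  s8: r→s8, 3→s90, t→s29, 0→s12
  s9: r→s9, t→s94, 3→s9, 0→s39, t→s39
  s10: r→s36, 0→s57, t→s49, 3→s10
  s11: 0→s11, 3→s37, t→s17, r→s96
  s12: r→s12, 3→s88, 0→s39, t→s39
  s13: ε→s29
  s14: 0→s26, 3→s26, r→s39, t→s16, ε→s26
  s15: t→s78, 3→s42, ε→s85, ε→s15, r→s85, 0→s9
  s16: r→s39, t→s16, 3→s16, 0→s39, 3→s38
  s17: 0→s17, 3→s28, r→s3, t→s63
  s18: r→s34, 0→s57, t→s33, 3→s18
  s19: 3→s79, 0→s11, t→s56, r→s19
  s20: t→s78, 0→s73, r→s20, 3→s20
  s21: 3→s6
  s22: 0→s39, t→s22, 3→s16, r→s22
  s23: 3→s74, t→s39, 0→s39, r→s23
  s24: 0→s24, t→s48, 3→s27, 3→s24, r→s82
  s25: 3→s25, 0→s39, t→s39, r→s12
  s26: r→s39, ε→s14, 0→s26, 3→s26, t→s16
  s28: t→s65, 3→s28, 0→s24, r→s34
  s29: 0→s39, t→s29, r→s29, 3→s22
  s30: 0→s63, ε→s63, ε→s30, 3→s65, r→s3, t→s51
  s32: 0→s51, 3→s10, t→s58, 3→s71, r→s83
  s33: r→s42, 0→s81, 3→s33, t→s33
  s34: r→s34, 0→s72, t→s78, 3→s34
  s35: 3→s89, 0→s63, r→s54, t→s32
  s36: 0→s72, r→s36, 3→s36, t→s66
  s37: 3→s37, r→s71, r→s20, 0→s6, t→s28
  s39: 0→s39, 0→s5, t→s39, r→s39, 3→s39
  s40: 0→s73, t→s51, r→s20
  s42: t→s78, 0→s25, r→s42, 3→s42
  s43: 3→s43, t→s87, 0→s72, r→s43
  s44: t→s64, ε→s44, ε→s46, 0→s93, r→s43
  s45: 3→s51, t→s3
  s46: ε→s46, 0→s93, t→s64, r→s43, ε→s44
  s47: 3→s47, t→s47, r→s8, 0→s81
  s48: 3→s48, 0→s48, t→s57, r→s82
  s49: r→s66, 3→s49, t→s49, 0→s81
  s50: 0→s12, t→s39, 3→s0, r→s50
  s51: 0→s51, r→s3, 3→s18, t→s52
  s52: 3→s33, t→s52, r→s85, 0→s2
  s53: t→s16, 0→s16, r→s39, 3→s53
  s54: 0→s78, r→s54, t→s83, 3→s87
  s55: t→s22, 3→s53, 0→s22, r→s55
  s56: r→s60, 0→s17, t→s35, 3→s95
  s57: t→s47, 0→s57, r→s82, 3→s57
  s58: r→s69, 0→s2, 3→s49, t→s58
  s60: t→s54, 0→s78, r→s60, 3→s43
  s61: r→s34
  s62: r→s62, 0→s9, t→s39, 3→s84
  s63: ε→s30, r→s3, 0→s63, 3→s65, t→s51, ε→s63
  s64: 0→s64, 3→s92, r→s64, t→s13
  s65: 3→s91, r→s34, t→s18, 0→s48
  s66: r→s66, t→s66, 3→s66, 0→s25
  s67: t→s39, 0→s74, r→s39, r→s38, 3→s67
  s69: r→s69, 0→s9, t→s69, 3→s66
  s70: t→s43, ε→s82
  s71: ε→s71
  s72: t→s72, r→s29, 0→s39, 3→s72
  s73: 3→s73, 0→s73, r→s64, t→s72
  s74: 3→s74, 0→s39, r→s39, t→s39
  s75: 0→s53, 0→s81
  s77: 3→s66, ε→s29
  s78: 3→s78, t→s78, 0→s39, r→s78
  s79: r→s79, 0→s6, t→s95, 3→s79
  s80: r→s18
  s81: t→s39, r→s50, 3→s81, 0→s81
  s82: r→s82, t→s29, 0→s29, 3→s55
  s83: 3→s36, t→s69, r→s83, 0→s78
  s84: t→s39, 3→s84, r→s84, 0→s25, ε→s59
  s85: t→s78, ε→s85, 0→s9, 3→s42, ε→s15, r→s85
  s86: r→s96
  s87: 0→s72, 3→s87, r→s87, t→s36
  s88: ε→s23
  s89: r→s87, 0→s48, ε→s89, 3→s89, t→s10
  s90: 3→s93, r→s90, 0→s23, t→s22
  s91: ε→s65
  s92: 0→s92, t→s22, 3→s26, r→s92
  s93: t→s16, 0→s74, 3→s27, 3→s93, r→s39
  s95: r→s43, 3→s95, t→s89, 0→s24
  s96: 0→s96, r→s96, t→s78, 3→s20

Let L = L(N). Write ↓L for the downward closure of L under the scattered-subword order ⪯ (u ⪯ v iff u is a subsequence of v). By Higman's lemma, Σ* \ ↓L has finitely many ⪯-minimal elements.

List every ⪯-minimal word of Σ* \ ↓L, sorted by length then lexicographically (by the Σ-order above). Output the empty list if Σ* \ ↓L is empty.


|Q|=97, |F|=70, |δ|=338 (23 ε).
min D↑ (68 st, q0=0, F={30}): 0:t→1,r→0,3→2,0→3 1:t→4,r→5,3→6,0→7 2:t→6,r→2,3→2,0→8 3:t→7,r→9,3→10,0→3 4:t→11,r→12,3→13,0→14 5:t→12,r→5,3→15,0→16 6:t→13,r→15,3→6,0→17 7:t→14,r→18,3→19,0→7 8:t→17,r→20,3→8,0→8 9:t→16,r→9,3→21,0→9 10:t→19,r→21,3→10,0→8 11:t→22,r→23,3→24,0→25 12:t→23,r→12,3→26,0→16 13:t→24,r→26,3→13,0→27 14:t→25,r→18,3→28,0→14 15:t→26,r→15,3→15,0→29 16:t→16,r→16,3→16,0→30 17:t→27,r→31,3→17,0→17 18:t→16,r→18,3→32,0→16 19:t→28,r→32,3→19,0→17 20:t→33,r→20,3→34,0→20 21:t→16,r→21,3→21,0→35 22:t→22,r→36,3→37,0→38 23:t→36,r→23,3→39,0→16 24:t→37,r→39,3→24,0→40 25:t→41,r→18,3→42,0→25 26:t→39,r→26,3→26,0→29 27:t→40,r→31,3→27,0→27 28:t→42,r→32,3→28,0→27 29:t→29,r→33,3→29,0→30 30:t→30,r→30,3→30,0→30 31:t→33,r→31,3→43,0→33 32:t→16,r→32,3→32,0→29 33:t→33,r→33,3→44,0→30 34:t→44,r→34,3→45,0→34 35:t→29,r→20,3→35,0→35 36:t→36,r→36,3→46,0→47 37:t→37,r→46,3→37,0→48 38:t→30,r→49,3→50,0→38 39:t→46,r→39,3→39,0→29 40:t→51,r→31,3→40,0→40 41:t→41,r→52,3→53,0→38 42:t→53,r→32,3→42,0→40 43:t→44,r→43,3→54,0→44 44:t→44,r→44,3→55,0→30 45:t→55,r→30,3→45,0→45 46:t→46,r→46,3→46,0→56 47:t→30,r→47,3→47,0→30 48:t→30,r→57,3→48,0→48 49:t→30,r→49,3→58,0→47 50:t→30,r→58,3→50,0→48 51:t→51,r→59,3→51,0→48 52:t→16,r→52,3→60,0→47 53:t→53,r→60,3→53,0→48 54:t→55,r→30,3→54,0→55 55:t→55,r→30,3→55,0→30 56:t→30,r→61,3→56,0→30 57:t→30,r→57,3→62,0→61 58:t→30,r→58,3→58,0→56 59:t→33,r→59,3→63,0→61 60:t→16,r→60,3→60,0→56 61:t→30,r→61,3→64,0→30 62:t→30,r→62,3→65,0→64 63:t→44,r→63,3→66,0→64 64:t→30,r→64,3→67,0→30 65:t→30,r→30,3→65,0→67 66:t→55,r→30,3→66,0→67 67:t→30,r→30,3→67,0→30.
'tr00': |S_i|=[82, 70, 41, 15, 2] end={s39,s5} rej; 4/4 del acc.
'0rt0': run [82, 64, 42, 10, 2] end={s39,s5} ∉↓L; 4/4 del acc.
'tttt0t': run [82, 70, 61, 52, 39, 20, 3] end={s39,s5,s94} rej; 6/6 del acc.
'30r33r': N↓-sim [82, 61, 35, 25, 18, 11, 3] end={s38,s39,s5} — reject; 6/6 del acc.
4 minimals (antichain).

Antichain: [tr00, 0rt0, tttt0t, 30r33r].


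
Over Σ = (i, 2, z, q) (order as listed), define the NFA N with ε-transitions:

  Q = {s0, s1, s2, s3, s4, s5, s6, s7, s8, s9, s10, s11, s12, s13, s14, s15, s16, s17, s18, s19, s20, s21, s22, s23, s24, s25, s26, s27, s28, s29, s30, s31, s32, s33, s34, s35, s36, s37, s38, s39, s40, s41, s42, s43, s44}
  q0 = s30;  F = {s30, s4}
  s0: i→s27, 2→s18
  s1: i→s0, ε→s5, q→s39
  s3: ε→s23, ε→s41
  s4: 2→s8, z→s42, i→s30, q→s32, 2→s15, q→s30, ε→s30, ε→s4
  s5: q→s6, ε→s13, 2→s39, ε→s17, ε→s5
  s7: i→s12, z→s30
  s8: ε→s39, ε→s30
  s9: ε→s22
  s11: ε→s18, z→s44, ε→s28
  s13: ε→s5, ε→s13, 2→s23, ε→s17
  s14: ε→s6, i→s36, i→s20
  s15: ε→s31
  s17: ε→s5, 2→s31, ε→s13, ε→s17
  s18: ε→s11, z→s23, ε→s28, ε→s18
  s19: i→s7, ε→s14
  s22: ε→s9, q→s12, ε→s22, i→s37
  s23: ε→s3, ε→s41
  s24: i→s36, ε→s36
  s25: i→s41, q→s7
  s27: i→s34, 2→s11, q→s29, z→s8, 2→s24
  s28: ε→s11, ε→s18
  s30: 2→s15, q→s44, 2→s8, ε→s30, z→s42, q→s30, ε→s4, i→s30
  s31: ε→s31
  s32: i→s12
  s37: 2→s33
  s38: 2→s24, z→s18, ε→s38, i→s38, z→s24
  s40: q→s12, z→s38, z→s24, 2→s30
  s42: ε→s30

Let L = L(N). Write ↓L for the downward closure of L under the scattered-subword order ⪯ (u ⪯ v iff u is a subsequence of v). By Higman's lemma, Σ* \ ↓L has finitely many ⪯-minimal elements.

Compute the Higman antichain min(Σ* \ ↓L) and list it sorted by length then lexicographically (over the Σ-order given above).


|Q|=45, |F|=2, |δ|=84 (37 ε).
min D↑ (1 st, q0=0, F={}): 0:i→0,2→0,z→0,q→0 (ε-aug+det+¬).
L(D↑) = ∅; no obstructions.

A = [].


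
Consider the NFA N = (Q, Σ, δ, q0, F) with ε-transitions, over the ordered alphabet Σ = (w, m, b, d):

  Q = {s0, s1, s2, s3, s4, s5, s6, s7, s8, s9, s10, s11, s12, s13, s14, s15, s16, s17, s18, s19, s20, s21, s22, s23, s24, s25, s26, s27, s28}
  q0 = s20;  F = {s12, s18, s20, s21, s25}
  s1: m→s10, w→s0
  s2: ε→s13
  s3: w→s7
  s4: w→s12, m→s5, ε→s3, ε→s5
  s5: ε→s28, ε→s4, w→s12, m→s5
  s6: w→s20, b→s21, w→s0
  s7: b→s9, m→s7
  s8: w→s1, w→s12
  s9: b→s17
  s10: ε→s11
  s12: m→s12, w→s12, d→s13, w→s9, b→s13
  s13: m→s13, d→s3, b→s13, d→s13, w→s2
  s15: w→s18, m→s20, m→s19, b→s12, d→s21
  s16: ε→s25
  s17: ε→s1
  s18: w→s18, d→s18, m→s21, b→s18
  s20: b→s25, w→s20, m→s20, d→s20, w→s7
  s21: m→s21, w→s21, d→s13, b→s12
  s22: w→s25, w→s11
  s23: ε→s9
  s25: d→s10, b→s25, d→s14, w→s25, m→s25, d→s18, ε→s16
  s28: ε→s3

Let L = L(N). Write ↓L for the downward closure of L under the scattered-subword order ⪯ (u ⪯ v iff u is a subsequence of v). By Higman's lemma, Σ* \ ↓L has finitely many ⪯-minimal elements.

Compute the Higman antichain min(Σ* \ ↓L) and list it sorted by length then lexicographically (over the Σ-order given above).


A = [bdmd, bdmbb].

|Q|=29, |F|=5, |δ|=62 (11 ε).
min D↑ (6 st, q0=0, F={5}): 0:w→0,m→0,b→1,d→0 1:w→1,m→1,b→1,d→2 2:w→2,m→3,b→2,d→2 3:w→3,m→3,b→4,d→5 4:w→4,m→4,b→5,d→5 5:w→5,m→5,b→5,d→5 (ε-aug+det+¬).
'bdmd': |S_i|=[17, 16, 14, 12, 10] end={s0,s1,s10,s11,s13,s17,s2,s3,s7,s9} ∉↓L; 4/4 del acc.
'bdmbb': N↓-sim [17, 16, 14, 12, 11, 10] end={s0,s1,s10,s11,s13,s17,s2,s3,s7,s9} — reject; 5/5 deletions ∈↓L.
2 words, ⪯-incomp.


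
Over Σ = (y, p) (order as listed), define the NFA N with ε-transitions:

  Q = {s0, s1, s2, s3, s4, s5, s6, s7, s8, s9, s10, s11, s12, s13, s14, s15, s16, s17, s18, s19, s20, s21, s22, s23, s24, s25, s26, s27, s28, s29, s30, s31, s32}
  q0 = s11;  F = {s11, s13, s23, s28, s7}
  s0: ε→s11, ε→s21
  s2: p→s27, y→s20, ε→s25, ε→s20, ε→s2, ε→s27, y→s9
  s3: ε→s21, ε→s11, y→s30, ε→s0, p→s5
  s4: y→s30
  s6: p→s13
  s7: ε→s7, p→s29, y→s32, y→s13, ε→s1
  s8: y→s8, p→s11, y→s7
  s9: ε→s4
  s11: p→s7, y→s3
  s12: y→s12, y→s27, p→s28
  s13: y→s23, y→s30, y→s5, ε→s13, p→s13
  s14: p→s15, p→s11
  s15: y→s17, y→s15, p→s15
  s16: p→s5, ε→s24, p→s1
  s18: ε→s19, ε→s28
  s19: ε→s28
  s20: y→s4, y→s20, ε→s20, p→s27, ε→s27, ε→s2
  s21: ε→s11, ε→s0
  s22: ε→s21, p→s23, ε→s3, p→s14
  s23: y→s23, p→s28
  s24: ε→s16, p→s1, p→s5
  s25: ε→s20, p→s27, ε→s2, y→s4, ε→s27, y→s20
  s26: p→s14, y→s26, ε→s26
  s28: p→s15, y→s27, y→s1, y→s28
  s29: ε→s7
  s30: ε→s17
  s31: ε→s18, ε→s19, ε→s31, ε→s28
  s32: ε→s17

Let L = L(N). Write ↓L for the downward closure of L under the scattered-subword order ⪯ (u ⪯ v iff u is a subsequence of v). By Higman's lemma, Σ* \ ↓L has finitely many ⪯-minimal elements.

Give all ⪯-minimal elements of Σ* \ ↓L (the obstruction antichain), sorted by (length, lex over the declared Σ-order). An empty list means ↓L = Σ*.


|Q|=33, |F|=5, |δ|=83 (36 ε).
min D↑ (6 st, q0=0, F={5}): 0:y→0,p→1 1:y→2,p→1 2:y→3,p→2 3:y→3,p→4 4:y→4,p→5 5:y→5,p→5 (ε-aug+det+¬).
'pyypp': N↓-sim [16, 12, 10, 8, 5, 2] end={s15,s17} — reject; 5/5 del acc.
1 words, ⪯-incomp.

min(Σ*\↓L) = [pyypp].


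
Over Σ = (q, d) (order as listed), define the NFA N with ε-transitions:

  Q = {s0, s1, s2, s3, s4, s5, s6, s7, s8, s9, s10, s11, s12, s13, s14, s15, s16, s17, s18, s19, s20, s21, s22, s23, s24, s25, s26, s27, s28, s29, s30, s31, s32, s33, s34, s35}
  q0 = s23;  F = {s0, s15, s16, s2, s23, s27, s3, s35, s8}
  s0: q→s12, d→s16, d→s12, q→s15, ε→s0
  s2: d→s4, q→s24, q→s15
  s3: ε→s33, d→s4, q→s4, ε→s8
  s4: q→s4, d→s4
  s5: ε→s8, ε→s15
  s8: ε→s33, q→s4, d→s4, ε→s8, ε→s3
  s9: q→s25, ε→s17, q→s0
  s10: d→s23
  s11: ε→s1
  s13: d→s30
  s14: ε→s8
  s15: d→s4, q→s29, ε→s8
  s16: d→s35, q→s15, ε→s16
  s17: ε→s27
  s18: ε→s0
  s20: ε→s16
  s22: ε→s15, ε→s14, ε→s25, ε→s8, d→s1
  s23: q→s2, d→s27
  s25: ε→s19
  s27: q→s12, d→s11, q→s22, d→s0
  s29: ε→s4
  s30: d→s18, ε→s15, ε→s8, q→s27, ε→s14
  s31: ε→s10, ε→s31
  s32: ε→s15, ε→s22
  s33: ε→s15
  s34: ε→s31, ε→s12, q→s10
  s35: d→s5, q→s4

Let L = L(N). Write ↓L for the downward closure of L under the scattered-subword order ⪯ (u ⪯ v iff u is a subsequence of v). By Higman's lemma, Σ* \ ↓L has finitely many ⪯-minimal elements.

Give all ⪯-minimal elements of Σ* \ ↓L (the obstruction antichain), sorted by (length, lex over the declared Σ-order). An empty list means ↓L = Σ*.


A = [qd, qqq, dqq, ddddq, dddddd].

|Q|=36, |F|=9, |δ|=65 (32 ε).
min D↑ (8 st, q0=0, F={4}): 0:q→1,d→2 1:q→3,d→4 2:q→3,d→5 3:q→4,d→4 4:q→4,d→4 5:q→3,d→6 6:q→3,d→7 7:q→4,d→3 (ε-aug+det+¬).
'qd': run [21, 14, 2] end={s1,s4} ∉↓L; 2/2 del acc.
'qqq': N↓-sim [21, 14, 7, 2] end={s29,s4} ∉↓L; 3/3 deletions ∈↓L.
'dqq': run [21, 18, 12, 2] end={s29,s4} rej; 3/3 single-dels accept.
'ddddq': |S_i|=[21, 18, 13, 10, 8, 2] end={s29,s4} ∉↓L; 5/5 single-dels accept.
'dddddd': run [21, 18, 13, 10, 8, 7, 1] end={s4} — reject; 6/6 del acc.
5 words, ⪯-incomp.


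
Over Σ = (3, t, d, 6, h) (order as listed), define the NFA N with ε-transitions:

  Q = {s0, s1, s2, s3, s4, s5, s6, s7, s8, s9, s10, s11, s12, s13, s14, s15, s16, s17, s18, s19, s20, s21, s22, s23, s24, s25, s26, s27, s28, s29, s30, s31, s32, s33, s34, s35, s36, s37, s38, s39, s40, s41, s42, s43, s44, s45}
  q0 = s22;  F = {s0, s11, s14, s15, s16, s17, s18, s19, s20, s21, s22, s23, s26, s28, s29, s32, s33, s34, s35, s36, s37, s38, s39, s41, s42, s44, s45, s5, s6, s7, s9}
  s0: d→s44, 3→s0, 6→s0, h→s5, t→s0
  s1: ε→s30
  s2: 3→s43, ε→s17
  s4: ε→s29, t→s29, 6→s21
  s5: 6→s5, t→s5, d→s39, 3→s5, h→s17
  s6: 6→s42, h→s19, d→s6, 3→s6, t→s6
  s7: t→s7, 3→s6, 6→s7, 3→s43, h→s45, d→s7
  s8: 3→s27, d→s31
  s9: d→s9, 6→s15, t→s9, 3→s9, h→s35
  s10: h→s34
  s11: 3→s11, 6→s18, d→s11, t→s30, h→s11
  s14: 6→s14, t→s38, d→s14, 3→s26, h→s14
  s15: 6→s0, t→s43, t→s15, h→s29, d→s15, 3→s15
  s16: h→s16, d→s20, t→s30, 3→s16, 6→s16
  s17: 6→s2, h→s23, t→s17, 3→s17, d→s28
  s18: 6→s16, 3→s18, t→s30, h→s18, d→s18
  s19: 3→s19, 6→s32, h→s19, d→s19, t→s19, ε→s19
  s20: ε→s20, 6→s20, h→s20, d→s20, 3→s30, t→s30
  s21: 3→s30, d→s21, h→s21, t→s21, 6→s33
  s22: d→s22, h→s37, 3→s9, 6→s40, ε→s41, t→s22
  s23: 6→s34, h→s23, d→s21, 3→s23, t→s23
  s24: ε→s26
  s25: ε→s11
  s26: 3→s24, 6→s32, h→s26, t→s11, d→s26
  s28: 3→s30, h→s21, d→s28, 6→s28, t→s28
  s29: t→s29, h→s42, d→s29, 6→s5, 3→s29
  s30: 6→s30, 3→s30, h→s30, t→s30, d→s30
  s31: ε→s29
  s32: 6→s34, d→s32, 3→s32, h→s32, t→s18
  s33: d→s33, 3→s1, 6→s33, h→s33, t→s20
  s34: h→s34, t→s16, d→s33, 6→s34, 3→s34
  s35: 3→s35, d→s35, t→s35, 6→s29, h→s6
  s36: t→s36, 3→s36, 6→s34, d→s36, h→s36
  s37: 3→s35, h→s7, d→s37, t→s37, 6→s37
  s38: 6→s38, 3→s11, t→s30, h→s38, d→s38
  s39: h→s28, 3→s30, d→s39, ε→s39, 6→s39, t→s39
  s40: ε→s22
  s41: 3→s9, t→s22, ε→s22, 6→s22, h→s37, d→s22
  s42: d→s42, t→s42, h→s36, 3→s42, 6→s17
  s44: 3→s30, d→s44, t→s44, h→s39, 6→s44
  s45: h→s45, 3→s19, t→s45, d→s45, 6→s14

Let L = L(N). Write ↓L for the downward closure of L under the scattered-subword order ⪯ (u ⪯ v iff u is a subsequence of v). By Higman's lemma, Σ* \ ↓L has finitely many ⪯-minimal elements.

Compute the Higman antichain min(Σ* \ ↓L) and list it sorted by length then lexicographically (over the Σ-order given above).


|Q|=46, |F|=31, |δ|=180 (12 ε).
min D↑ (31 st, q0=0, F={15}): 0:3→1,t→0,d→0,6→0,h→2 1:3→1,t→1,d→1,6→3,h→4 2:3→4,t→2,d→2,6→2,h→5 3:3→3,t→3,d→3,6→6,h→7 4:3→4,t→4,d→4,6→7,h→8 5:3→8,t→5,d→5,6→5,h→9 6:3→6,t→6,d→10,6→6,h→11 7:3→7,t→7,d→7,6→11,h→12 8:3→8,t→8,d→8,6→12,h→13 9:3→13,t→9,d→9,6→14,h→9 10:3→15,t→10,d→10,6→10,h→16 11:3→11,t→11,d→16,6→11,h→17 12:3→12,t→12,d→12,6→17,h→18 13:3→13,t→13,d→13,6→19,h→13 14:3→20,t→21,d→14,6→14,h→14 15:3→15,t→15,d→15,6→15,h→15 16:3→15,t→16,d→16,6→16,h→22 17:3→17,t→17,d→22,6→17,h→23 18:3→18,t→18,d→18,6→24,h→18 19:3→19,t→25,d→19,6→24,h→19 20:3→20,t→26,d→20,6→19,h→20 21:3→26,t→15,d→21,6→21,h→21 22:3→15,t→22,d→22,6→22,h→27 23:3→23,t→23,d→27,6→24,h→23 24:3→24,t→28,d→29,6→24,h→24 25:3→25,t→15,d→25,6→28,h→25 26:3→26,t→15,d→26,6→25,h→26 27:3→15,t→27,d→27,6→29,h→27 28:3→28,t→15,d→30,6→28,h→28 29:3→15,t→30,d→29,6→29,h→29 30:3→15,t→15,d→30,6→30,h→30.
'366d3': run [37, 29, 22, 16, 8, 2] end={s1,s30} — reject; 5/5 single-dels accept.
'hhh6tt': run [37, 30, 25, 18, 13, 6, 1] end={s30} ∉↓L; 6/6 single-dels accept.
2 obstructions.

Antichain: [366d3, hhh6tt].
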